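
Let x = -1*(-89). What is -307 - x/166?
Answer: -51051/166 ≈ -307.54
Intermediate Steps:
x = 89
-307 - x/166 = -307 - 89/166 = -51051/166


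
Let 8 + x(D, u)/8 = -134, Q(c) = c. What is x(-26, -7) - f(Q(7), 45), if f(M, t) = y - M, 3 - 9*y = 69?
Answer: -3365/3 ≈ -1121.7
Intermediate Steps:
y = -22/3 (y = 1/3 - 1/9*69 = 1/3 - 23/3 = -22/3 ≈ -7.3333)
x(D, u) = -1136 (x(D, u) = -64 + 8*(-134) = -64 - 1072 = -1136)
f(M, t) = -22/3 - M
x(-26, -7) - f(Q(7), 45) = -1136 - (-22/3 - 1*7) = -1136 - (-22/3 - 7) = -1136 - 1*(-43/3) = -1136 + 43/3 = -3365/3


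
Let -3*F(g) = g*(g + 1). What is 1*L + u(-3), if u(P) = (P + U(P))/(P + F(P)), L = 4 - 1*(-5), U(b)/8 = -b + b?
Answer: 48/5 ≈ 9.6000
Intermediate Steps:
F(g) = -g*(1 + g)/3 (F(g) = -g*(g + 1)/3 = -g*(1 + g)/3)
U(b) = 0 (U(b) = 8*(-b + b) = 8*0 = 0)
L = 9 (L = 4 + 5 = 9)
u(P) = P/(P - P*(1 + P)/3) (u(P) = (P + 0)/(P - P*(1 + P)/3) = P/(P - P*(1 + P)/3))
1*L + u(-3) = 1*9 - 3/(-2 - 3) = 9 - 3/(-5) = 9 - 3*(-⅕) = 9 + ⅗ = 48/5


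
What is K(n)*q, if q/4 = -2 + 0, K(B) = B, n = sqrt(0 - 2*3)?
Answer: -8*I*sqrt(6) ≈ -19.596*I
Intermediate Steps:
n = I*sqrt(6) (n = sqrt(0 - 6) = sqrt(-6) = I*sqrt(6) ≈ 2.4495*I)
q = -8 (q = 4*(-2 + 0) = 4*(-2) = -8)
K(n)*q = (I*sqrt(6))*(-8) = -8*I*sqrt(6)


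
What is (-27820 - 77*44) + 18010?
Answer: -13198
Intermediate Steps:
(-27820 - 77*44) + 18010 = (-27820 - 3388) + 18010 = -31208 + 18010 = -13198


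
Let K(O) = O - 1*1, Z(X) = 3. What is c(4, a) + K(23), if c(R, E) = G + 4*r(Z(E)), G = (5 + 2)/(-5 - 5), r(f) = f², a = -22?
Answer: 573/10 ≈ 57.300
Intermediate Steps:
K(O) = -1 + O (K(O) = O - 1 = -1 + O)
G = -7/10 (G = 7/(-10) = 7*(-⅒) = -7/10 ≈ -0.70000)
c(R, E) = 353/10 (c(R, E) = -7/10 + 4*3² = -7/10 + 4*9 = -7/10 + 36 = 353/10)
c(4, a) + K(23) = 353/10 + (-1 + 23) = 353/10 + 22 = 573/10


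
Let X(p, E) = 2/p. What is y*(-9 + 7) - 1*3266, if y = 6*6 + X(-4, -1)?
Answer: -3337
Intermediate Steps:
y = 71/2 (y = 6*6 + 2/(-4) = 36 + 2*(-1/4) = 36 - 1/2 = 71/2 ≈ 35.500)
y*(-9 + 7) - 1*3266 = 71*(-9 + 7)/2 - 1*3266 = (71/2)*(-2) - 3266 = -71 - 3266 = -3337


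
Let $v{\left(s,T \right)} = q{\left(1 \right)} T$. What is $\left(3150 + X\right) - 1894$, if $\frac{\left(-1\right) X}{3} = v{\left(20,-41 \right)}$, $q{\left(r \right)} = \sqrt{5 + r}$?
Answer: $1256 + 123 \sqrt{6} \approx 1557.3$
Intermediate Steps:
$v{\left(s,T \right)} = T \sqrt{6}$ ($v{\left(s,T \right)} = \sqrt{5 + 1} T = \sqrt{6} T = T \sqrt{6}$)
$X = 123 \sqrt{6}$ ($X = - 3 \left(- 41 \sqrt{6}\right) = 123 \sqrt{6} \approx 301.29$)
$\left(3150 + X\right) - 1894 = \left(3150 + 123 \sqrt{6}\right) - 1894 = 1256 + 123 \sqrt{6}$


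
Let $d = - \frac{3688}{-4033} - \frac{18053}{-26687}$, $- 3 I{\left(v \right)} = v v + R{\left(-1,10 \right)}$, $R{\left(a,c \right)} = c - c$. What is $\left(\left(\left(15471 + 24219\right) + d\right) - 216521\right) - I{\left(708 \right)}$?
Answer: $- \frac{1048454912148}{107628671} \approx -9741.4$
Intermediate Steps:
$R{\left(a,c \right)} = 0$
$I{\left(v \right)} = - \frac{v^{2}}{3}$ ($I{\left(v \right)} = - \frac{v v + 0}{3} = - \frac{v^{2} + 0}{3} = - \frac{v^{2}}{3}$)
$d = \frac{171229405}{107628671}$ ($d = \left(-3688\right) \left(- \frac{1}{4033}\right) - - \frac{18053}{26687} = \frac{3688}{4033} + \frac{18053}{26687} = \frac{171229405}{107628671} \approx 1.5909$)
$\left(\left(\left(15471 + 24219\right) + d\right) - 216521\right) - I{\left(708 \right)} = \left(\left(\left(15471 + 24219\right) + \frac{171229405}{107628671}\right) - 216521\right) - - \frac{708^{2}}{3} = \left(\left(39690 + \frac{171229405}{107628671}\right) - 216521\right) - \left(- \frac{1}{3}\right) 501264 = \left(\frac{4271953181395}{107628671} - 216521\right) - -167088 = - \frac{19031914292196}{107628671} + 167088 = - \frac{1048454912148}{107628671}$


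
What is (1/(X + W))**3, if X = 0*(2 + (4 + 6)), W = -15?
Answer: -1/3375 ≈ -0.00029630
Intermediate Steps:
X = 0 (X = 0*(2 + 10) = 0*12 = 0)
(1/(X + W))**3 = (1/(0 - 15))**3 = (1/(-15))**3 = (-1/15)**3 = -1/3375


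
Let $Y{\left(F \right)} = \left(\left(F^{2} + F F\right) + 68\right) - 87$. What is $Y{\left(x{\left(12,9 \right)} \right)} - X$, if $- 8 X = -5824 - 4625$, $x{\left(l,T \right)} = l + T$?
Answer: $- \frac{3545}{8} \approx -443.13$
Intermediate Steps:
$x{\left(l,T \right)} = T + l$
$Y{\left(F \right)} = -19 + 2 F^{2}$ ($Y{\left(F \right)} = \left(\left(F^{2} + F^{2}\right) + 68\right) - 87 = \left(2 F^{2} + 68\right) - 87 = \left(68 + 2 F^{2}\right) - 87 = -19 + 2 F^{2}$)
$X = \frac{10449}{8}$ ($X = - \frac{-5824 - 4625}{8} = \left(- \frac{1}{8}\right) \left(-10449\right) = \frac{10449}{8} \approx 1306.1$)
$Y{\left(x{\left(12,9 \right)} \right)} - X = \left(-19 + 2 \left(9 + 12\right)^{2}\right) - \frac{10449}{8} = \left(-19 + 2 \cdot 21^{2}\right) - \frac{10449}{8} = \left(-19 + 2 \cdot 441\right) - \frac{10449}{8} = \left(-19 + 882\right) - \frac{10449}{8} = 863 - \frac{10449}{8} = - \frac{3545}{8}$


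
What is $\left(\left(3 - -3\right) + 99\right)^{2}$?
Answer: $11025$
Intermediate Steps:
$\left(\left(3 - -3\right) + 99\right)^{2} = \left(\left(3 + 3\right) + 99\right)^{2} = \left(6 + 99\right)^{2} = 105^{2} = 11025$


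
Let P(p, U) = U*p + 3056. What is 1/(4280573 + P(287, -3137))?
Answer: 1/3383310 ≈ 2.9557e-7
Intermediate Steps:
P(p, U) = 3056 + U*p
1/(4280573 + P(287, -3137)) = 1/(4280573 + (3056 - 3137*287)) = 1/(4280573 + (3056 - 900319)) = 1/(4280573 - 897263) = 1/3383310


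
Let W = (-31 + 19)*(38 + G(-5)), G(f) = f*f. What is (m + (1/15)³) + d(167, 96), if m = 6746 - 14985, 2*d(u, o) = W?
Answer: -29082374/3375 ≈ -8617.0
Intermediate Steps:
G(f) = f²
W = -756 (W = (-31 + 19)*(38 + (-5)²) = -12*(38 + 25) = -12*63 = -756)
d(u, o) = -378 (d(u, o) = (½)*(-756) = -378)
m = -8239
(m + (1/15)³) + d(167, 96) = (-8239 + (1/15)³) - 378 = (-8239 + 1/3375) - 378 = -27806624/3375 - 378 = -29082374/3375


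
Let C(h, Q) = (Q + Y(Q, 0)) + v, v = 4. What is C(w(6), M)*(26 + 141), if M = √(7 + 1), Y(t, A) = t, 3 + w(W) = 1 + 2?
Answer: 668 + 668*√2 ≈ 1612.7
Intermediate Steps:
w(W) = 0 (w(W) = -3 + (1 + 2) = -3 + 3 = 0)
M = 2*√2 (M = √8 = 2*√2 ≈ 2.8284)
C(h, Q) = 4 + 2*Q (C(h, Q) = (Q + Q) + 4 = 2*Q + 4 = 4 + 2*Q)
C(w(6), M)*(26 + 141) = (4 + 2*(2*√2))*(26 + 141) = (4 + 4*√2)*167 = 668 + 668*√2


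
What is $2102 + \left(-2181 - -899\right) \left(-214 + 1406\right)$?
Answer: $-1526042$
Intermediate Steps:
$2102 + \left(-2181 - -899\right) \left(-214 + 1406\right) = 2102 + \left(-2181 + 899\right) 1192 = 2102 - 1528144 = -1526042$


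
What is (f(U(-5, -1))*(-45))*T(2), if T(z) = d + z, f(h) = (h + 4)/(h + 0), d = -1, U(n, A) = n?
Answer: -9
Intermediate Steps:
f(h) = (4 + h)/h
T(z) = -1 + z
(f(U(-5, -1))*(-45))*T(2) = (((4 - 5)/(-5))*(-45))*(-1 + 2) = (-⅕*(-1)*(-45))*1 = ((⅕)*(-45))*1 = -9*1 = -9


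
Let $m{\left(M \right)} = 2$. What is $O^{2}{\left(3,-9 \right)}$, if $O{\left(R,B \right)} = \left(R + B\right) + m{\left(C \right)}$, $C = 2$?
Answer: $16$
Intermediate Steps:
$O{\left(R,B \right)} = 2 + B + R$ ($O{\left(R,B \right)} = \left(R + B\right) + 2 = \left(B + R\right) + 2 = 2 + B + R$)
$O^{2}{\left(3,-9 \right)} = \left(2 - 9 + 3\right)^{2} = \left(-4\right)^{2} = 16$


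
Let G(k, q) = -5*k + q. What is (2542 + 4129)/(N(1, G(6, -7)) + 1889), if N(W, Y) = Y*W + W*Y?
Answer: 6671/1815 ≈ 3.6755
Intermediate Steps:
G(k, q) = q - 5*k
N(W, Y) = 2*W*Y (N(W, Y) = W*Y + W*Y = 2*W*Y)
(2542 + 4129)/(N(1, G(6, -7)) + 1889) = (2542 + 4129)/(2*1*(-7 - 5*6) + 1889) = 6671/(2*1*(-7 - 30) + 1889) = 6671/(2*1*(-37) + 1889) = 6671/(-74 + 1889) = 6671/1815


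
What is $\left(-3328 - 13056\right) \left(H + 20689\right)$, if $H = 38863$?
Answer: $-975699968$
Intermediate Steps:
$\left(-3328 - 13056\right) \left(H + 20689\right) = \left(-3328 - 13056\right) \left(38863 + 20689\right) = \left(-16384\right) 59552 = -975699968$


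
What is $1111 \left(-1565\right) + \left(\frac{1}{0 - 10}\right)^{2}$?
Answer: $- \frac{173871499}{100} \approx -1.7387 \cdot 10^{6}$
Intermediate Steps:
$1111 \left(-1565\right) + \left(\frac{1}{0 - 10}\right)^{2} = -1738715 + \left(\frac{1}{-10}\right)^{2} = -1738715 + \left(- \frac{1}{10}\right)^{2} = -1738715 + \frac{1}{100} = - \frac{173871499}{100}$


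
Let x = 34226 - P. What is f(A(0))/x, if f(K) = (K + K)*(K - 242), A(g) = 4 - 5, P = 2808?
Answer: 243/15709 ≈ 0.015469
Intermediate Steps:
A(g) = -1
x = 31418 (x = 34226 - 1*2808 = 34226 - 2808 = 31418)
f(K) = 2*K*(-242 + K) (f(K) = (2*K)*(-242 + K) = 2*K*(-242 + K))
f(A(0))/x = (2*(-1)*(-242 - 1))/31418 = (2*(-1)*(-243))*(1/31418) = 486*(1/31418) = 243/15709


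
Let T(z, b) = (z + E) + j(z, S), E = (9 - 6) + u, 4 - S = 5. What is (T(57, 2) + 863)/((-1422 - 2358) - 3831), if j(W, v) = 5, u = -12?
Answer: -916/7611 ≈ -0.12035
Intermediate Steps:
S = -1 (S = 4 - 1*5 = 4 - 5 = -1)
E = -9 (E = (9 - 6) - 12 = 3 - 12 = -9)
T(z, b) = -4 + z (T(z, b) = (z - 9) + 5 = (-9 + z) + 5 = -4 + z)
(T(57, 2) + 863)/((-1422 - 2358) - 3831) = ((-4 + 57) + 863)/((-1422 - 2358) - 3831) = (53 + 863)/(-3780 - 3831) = 916/(-7611) = 916*(-1/7611) = -916/7611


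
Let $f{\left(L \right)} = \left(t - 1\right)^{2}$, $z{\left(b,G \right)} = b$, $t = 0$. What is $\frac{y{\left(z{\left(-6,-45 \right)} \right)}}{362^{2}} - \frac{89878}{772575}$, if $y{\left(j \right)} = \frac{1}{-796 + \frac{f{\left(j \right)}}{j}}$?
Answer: $- \frac{28131689949257}{241814888759550} \approx -0.11634$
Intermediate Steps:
$f{\left(L \right)} = 1$ ($f{\left(L \right)} = \left(0 - 1\right)^{2} = \left(-1\right)^{2} = 1$)
$y{\left(j \right)} = \frac{1}{-796 + \frac{1}{j}}$ ($y{\left(j \right)} = \frac{1}{-796 + 1 \frac{1}{j}} = \frac{1}{-796 + \frac{1}{j}}$)
$\frac{y{\left(z{\left(-6,-45 \right)} \right)}}{362^{2}} - \frac{89878}{772575} = \frac{\left(-1\right) \left(-6\right) \frac{1}{-1 + 796 \left(-6\right)}}{362^{2}} - \frac{89878}{772575} = \frac{\left(-1\right) \left(-6\right) \frac{1}{-1 - 4776}}{131044} - \frac{89878}{772575} = \left(-1\right) \left(-6\right) \frac{1}{-4777} \cdot \frac{1}{131044} - \frac{89878}{772575} = \left(-1\right) \left(-6\right) \left(- \frac{1}{4777}\right) \frac{1}{131044} - \frac{89878}{772575} = \left(- \frac{6}{4777}\right) \frac{1}{131044} - \frac{89878}{772575} = - \frac{3}{312998594} - \frac{89878}{772575} = - \frac{28131689949257}{241814888759550}$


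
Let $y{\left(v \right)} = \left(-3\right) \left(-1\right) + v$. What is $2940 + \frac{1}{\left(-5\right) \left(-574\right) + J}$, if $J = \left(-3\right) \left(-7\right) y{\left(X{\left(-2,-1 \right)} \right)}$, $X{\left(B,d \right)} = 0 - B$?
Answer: $\frac{8746501}{2975} \approx 2940.0$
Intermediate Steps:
$X{\left(B,d \right)} = - B$
$y{\left(v \right)} = 3 + v$
$J = 105$ ($J = \left(-3\right) \left(-7\right) \left(3 - -2\right) = 21 \left(3 + 2\right) = 21 \cdot 5 = 105$)
$2940 + \frac{1}{\left(-5\right) \left(-574\right) + J} = 2940 + \frac{1}{\left(-5\right) \left(-574\right) + 105} = 2940 + \frac{1}{2870 + 105} = 2940 + \frac{1}{2975} = \frac{8746501}{2975}$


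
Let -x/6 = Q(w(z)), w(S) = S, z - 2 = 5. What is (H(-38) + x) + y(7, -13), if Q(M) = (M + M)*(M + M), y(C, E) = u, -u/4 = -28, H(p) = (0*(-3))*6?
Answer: -1064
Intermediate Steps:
z = 7 (z = 2 + 5 = 7)
H(p) = 0 (H(p) = 0*6 = 0)
u = 112 (u = -4*(-28) = 112)
y(C, E) = 112
Q(M) = 4*M² (Q(M) = (2*M)*(2*M) = 4*M²)
x = -1176 (x = -24*7² = -24*49 = -6*196 = -1176)
(H(-38) + x) + y(7, -13) = (0 - 1176) + 112 = -1176 + 112 = -1064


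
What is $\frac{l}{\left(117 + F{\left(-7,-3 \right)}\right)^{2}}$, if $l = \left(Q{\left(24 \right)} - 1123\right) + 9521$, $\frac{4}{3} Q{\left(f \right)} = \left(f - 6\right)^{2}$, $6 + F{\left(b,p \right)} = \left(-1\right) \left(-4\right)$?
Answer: $\frac{8641}{13225} \approx 0.65338$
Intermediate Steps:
$F{\left(b,p \right)} = -2$ ($F{\left(b,p \right)} = -6 - -4 = -6 + 4 = -2$)
$Q{\left(f \right)} = \frac{3 \left(-6 + f\right)^{2}}{4}$ ($Q{\left(f \right)} = \frac{3 \left(f - 6\right)^{2}}{4} = \frac{3 \left(-6 + f\right)^{2}}{4}$)
$l = 8641$ ($l = \left(\frac{3 \left(-6 + 24\right)^{2}}{4} - 1123\right) + 9521 = \left(\frac{3 \cdot 18^{2}}{4} - 1123\right) + 9521 = \left(\frac{3}{4} \cdot 324 - 1123\right) + 9521 = \left(243 - 1123\right) + 9521 = -880 + 9521 = 8641$)
$\frac{l}{\left(117 + F{\left(-7,-3 \right)}\right)^{2}} = \frac{8641}{\left(117 - 2\right)^{2}} = \frac{8641}{115^{2}} = \frac{8641}{13225}$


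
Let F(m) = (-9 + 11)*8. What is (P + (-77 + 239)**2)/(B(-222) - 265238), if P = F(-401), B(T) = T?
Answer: -101/1021 ≈ -0.098923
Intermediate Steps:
F(m) = 16 (F(m) = 2*8 = 16)
P = 16
(P + (-77 + 239)**2)/(B(-222) - 265238) = (16 + (-77 + 239)**2)/(-222 - 265238) = (16 + 162**2)/(-265460) = (16 + 26244)*(-1/265460) = 26260*(-1/265460) = -101/1021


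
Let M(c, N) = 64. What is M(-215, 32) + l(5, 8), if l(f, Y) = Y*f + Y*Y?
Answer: 168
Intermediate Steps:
l(f, Y) = Y**2 + Y*f (l(f, Y) = Y*f + Y**2 = Y**2 + Y*f)
M(-215, 32) + l(5, 8) = 64 + 8*(8 + 5) = 64 + 8*13 = 64 + 104 = 168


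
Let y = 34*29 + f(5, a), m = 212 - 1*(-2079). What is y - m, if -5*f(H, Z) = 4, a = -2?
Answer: -6529/5 ≈ -1305.8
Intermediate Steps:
m = 2291 (m = 212 + 2079 = 2291)
f(H, Z) = -4/5 (f(H, Z) = -1/5*4 = -4/5)
y = 4926/5 (y = 34*29 - 4/5 = 986 - 4/5 = 4926/5 ≈ 985.20)
y - m = 4926/5 - 1*2291 = 4926/5 - 2291 = -6529/5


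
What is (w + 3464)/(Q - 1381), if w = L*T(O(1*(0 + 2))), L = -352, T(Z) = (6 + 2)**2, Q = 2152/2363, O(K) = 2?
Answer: 45048232/3261151 ≈ 13.814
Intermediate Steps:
Q = 2152/2363 (Q = 2152*(1/2363) = 2152/2363 ≈ 0.91071)
T(Z) = 64 (T(Z) = 8**2 = 64)
w = -22528 (w = -352*64 = -22528)
(w + 3464)/(Q - 1381) = (-22528 + 3464)/(2152/2363 - 1381) = -19064/(-3261151/2363) = -19064*(-2363/3261151) = 45048232/3261151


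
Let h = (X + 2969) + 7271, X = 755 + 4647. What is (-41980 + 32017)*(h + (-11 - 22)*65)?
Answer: -134470611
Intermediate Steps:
X = 5402
h = 15642 (h = (5402 + 2969) + 7271 = 8371 + 7271 = 15642)
(-41980 + 32017)*(h + (-11 - 22)*65) = (-41980 + 32017)*(15642 + (-11 - 22)*65) = -9963*(15642 - 33*65) = -9963*(15642 - 2145) = -9963*13497 = -134470611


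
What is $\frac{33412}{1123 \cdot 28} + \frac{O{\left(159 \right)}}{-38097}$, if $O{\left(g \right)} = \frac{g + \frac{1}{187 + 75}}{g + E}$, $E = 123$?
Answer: $\frac{23511352340645}{22126818518028} \approx 1.0626$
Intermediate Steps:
$O{\left(g \right)} = \frac{\frac{1}{262} + g}{123 + g}$ ($O{\left(g \right)} = \frac{g + \frac{1}{187 + 75}}{g + 123} = \frac{g + \frac{1}{262}}{123 + g} = \frac{\frac{1}{262} + g}{123 + g}$)
$\frac{33412}{1123 \cdot 28} + \frac{O{\left(159 \right)}}{-38097} = \frac{33412}{1123 \cdot 28} + \frac{\frac{1}{123 + 159} \left(\frac{1}{262} + 159\right)}{-38097} = \frac{33412}{31444} + \frac{1}{282} \cdot \frac{41659}{262} \left(- \frac{1}{38097}\right) = 33412 \cdot \frac{1}{31444} + \frac{1}{282} \cdot \frac{41659}{262} \left(- \frac{1}{38097}\right) = \frac{8353}{7861} + \frac{41659}{73884} \left(- \frac{1}{38097}\right) = \frac{8353}{7861} - \frac{41659}{2814758748} = \frac{23511352340645}{22126818518028}$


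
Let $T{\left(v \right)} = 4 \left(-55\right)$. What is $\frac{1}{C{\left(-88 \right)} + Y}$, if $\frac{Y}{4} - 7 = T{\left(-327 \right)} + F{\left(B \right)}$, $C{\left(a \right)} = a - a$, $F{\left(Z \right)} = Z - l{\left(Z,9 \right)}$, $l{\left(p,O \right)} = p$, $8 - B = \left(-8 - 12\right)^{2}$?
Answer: $- \frac{1}{852} \approx -0.0011737$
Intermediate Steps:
$B = -392$ ($B = 8 - \left(-8 - 12\right)^{2} = 8 - \left(-20\right)^{2} = 8 - 400 = -392$)
$F{\left(Z \right)} = 0$ ($F{\left(Z \right)} = Z - Z = 0$)
$C{\left(a \right)} = 0$
$T{\left(v \right)} = -220$
$Y = -852$ ($Y = 28 + 4 \left(-220 + 0\right) = 28 + 4 \left(-220\right) = 28 - 880 = -852$)
$\frac{1}{C{\left(-88 \right)} + Y} = \frac{1}{0 - 852} = \frac{1}{-852} = - \frac{1}{852}$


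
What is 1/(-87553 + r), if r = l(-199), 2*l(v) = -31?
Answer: -2/175137 ≈ -1.1420e-5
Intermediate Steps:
l(v) = -31/2 (l(v) = (½)*(-31) = -31/2)
r = -31/2 ≈ -15.500
1/(-87553 + r) = 1/(-87553 - 31/2) = 1/(-175137/2) = -2/175137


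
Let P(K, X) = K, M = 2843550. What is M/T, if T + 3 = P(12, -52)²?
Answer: 947850/47 ≈ 20167.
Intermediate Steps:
T = 141 (T = -3 + 12² = -3 + 144 = 141)
M/T = 2843550/141 = 2843550*(1/141) = 947850/47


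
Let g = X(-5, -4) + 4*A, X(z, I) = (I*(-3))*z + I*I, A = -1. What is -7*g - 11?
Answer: 325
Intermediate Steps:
X(z, I) = I**2 - 3*I*z (X(z, I) = (-3*I)*z + I**2 = -3*I*z + I**2 = I**2 - 3*I*z)
g = -48 (g = -4*(-4 - 3*(-5)) + 4*(-1) = -4*(-4 + 15) - 4 = -4*11 - 4 = -44 - 4 = -48)
-7*g - 11 = -7*(-48) - 11 = 336 - 11 = 325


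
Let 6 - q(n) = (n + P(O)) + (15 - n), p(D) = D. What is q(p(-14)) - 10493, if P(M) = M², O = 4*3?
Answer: -10646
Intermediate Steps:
O = 12
q(n) = -153 (q(n) = 6 - ((n + 12²) + (15 - n)) = 6 - ((n + 144) + (15 - n)) = 6 - ((144 + n) + (15 - n)) = 6 - 1*159 = 6 - 159 = -153)
q(p(-14)) - 10493 = -153 - 10493 = -10646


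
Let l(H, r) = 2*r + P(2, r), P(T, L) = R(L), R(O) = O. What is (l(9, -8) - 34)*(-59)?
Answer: 3422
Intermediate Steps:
P(T, L) = L
l(H, r) = 3*r (l(H, r) = 2*r + r = 3*r)
(l(9, -8) - 34)*(-59) = (3*(-8) - 34)*(-59) = (-24 - 34)*(-59) = -58*(-59) = 3422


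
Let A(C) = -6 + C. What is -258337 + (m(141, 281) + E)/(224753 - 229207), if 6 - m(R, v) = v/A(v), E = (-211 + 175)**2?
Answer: -316424432219/1224850 ≈ -2.5834e+5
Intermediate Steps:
E = 1296 (E = (-36)**2 = 1296)
m(R, v) = 6 - v/(-6 + v)
-258337 + (m(141, 281) + E)/(224753 - 229207) = -258337 + ((-36 + 5*281)/(-6 + 281) + 1296)/(224753 - 229207) = -258337 + ((-36 + 1405)/275 + 1296)/(-4454) = -258337 + ((1/275)*1369 + 1296)*(-1/4454) = -258337 + (1369/275 + 1296)*(-1/4454) = -258337 + (357769/275)*(-1/4454) = -258337 - 357769/1224850 = -316424432219/1224850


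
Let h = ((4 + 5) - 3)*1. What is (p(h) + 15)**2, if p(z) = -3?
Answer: 144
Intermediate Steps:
h = 6 (h = (9 - 3)*1 = 6*1 = 6)
(p(h) + 15)**2 = (-3 + 15)**2 = 12**2 = 144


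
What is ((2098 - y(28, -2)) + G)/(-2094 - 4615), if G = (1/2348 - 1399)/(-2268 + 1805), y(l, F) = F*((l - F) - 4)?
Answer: -2340601451/7293514916 ≈ -0.32092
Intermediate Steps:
y(l, F) = F*(-4 + l - F)
G = 3284851/1087124 (G = (1/2348 - 1399)/(-463) = -3284851/2348*(-1/463) = 3284851/1087124 ≈ 3.0216)
((2098 - y(28, -2)) + G)/(-2094 - 4615) = ((2098 - (-2)*(-4 + 28 - 1*(-2))) + 3284851/1087124)/(-2094 - 4615) = ((2098 - (-2)*(-4 + 28 + 2)) + 3284851/1087124)/(-6709) = ((2098 - (-2)*26) + 3284851/1087124)*(-1/6709) = ((2098 - 1*(-52)) + 3284851/1087124)*(-1/6709) = ((2098 + 52) + 3284851/1087124)*(-1/6709) = (2150 + 3284851/1087124)*(-1/6709) = (2340601451/1087124)*(-1/6709) = -2340601451/7293514916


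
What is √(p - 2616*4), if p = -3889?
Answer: I*√14353 ≈ 119.8*I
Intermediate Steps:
√(p - 2616*4) = √(-3889 - 2616*4) = √(-3889 - 436*24) = √(-3889 - 10464) = √(-14353) = I*√14353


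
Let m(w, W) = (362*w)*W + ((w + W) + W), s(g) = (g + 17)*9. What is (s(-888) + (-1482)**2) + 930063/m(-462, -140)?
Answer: 51239915021793/23413418 ≈ 2.1885e+6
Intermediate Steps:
s(g) = 153 + 9*g (s(g) = (17 + g)*9 = 153 + 9*g)
m(w, W) = w + 2*W + 362*W*w (m(w, W) = 362*W*w + ((W + w) + W) = 362*W*w + (w + 2*W) = w + 2*W + 362*W*w)
(s(-888) + (-1482)**2) + 930063/m(-462, -140) = ((153 + 9*(-888)) + (-1482)**2) + 930063/(-462 + 2*(-140) + 362*(-140)*(-462)) = ((153 - 7992) + 2196324) + 930063/(-462 - 280 + 23414160) = (-7839 + 2196324) + 930063/23413418 = 2188485 + 930063*(1/23413418) = 2188485 + 930063/23413418 = 51239915021793/23413418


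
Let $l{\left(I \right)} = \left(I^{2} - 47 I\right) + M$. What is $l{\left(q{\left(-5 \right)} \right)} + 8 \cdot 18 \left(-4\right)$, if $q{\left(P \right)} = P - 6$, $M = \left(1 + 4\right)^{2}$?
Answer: $87$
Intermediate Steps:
$M = 25$ ($M = 5^{2} = 25$)
$q{\left(P \right)} = -6 + P$
$l{\left(I \right)} = 25 + I^{2} - 47 I$ ($l{\left(I \right)} = \left(I^{2} - 47 I\right) + 25 = 25 + I^{2} - 47 I$)
$l{\left(q{\left(-5 \right)} \right)} + 8 \cdot 18 \left(-4\right) = \left(25 + \left(-6 - 5\right)^{2} - 47 \left(-6 - 5\right)\right) + 8 \cdot 18 \left(-4\right) = \left(25 + \left(-11\right)^{2} - -517\right) + 144 \left(-4\right) = \left(25 + 121 + 517\right) - 576 = 663 - 576 = 87$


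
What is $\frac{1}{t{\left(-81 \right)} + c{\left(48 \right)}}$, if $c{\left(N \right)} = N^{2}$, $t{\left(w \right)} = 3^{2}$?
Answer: $\frac{1}{2313} \approx 0.00043234$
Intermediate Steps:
$t{\left(w \right)} = 9$
$\frac{1}{t{\left(-81 \right)} + c{\left(48 \right)}} = \frac{1}{9 + 48^{2}} = \frac{1}{9 + 2304} = \frac{1}{2313}$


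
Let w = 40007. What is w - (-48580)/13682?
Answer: 273712177/6841 ≈ 40011.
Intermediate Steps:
w - (-48580)/13682 = 40007 - (-48580)/13682 = 40007 - 1*(-24290/6841) = 40007 + 24290/6841 = 273712177/6841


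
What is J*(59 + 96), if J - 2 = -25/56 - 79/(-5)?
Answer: 150629/56 ≈ 2689.8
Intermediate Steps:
J = 4859/280 (J = 2 + (-25/56 - 79/(-5)) = 2 + (-25*1/56 - 79*(-1/5)) = 2 + (-25/56 + 79/5) = 2 + 4299/280 = 4859/280 ≈ 17.354)
J*(59 + 96) = 4859*(59 + 96)/280 = (4859/280)*155 = 150629/56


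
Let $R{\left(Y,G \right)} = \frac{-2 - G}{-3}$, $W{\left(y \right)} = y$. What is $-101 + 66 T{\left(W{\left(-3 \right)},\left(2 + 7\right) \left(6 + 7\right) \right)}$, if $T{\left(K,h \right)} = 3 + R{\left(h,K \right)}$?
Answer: $75$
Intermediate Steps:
$R{\left(Y,G \right)} = \frac{2}{3} + \frac{G}{3}$ ($R{\left(Y,G \right)} = \left(-2 - G\right) \left(- \frac{1}{3}\right) = \frac{2}{3} + \frac{G}{3}$)
$T{\left(K,h \right)} = \frac{11}{3} + \frac{K}{3}$ ($T{\left(K,h \right)} = 3 + \left(\frac{2}{3} + \frac{K}{3}\right) = \frac{11}{3} + \frac{K}{3}$)
$-101 + 66 T{\left(W{\left(-3 \right)},\left(2 + 7\right) \left(6 + 7\right) \right)} = -101 + 66 \left(\frac{11}{3} + \frac{1}{3} \left(-3\right)\right) = -101 + 66 \left(\frac{11}{3} - 1\right) = -101 + 66 \cdot \frac{8}{3} = -101 + 176 = 75$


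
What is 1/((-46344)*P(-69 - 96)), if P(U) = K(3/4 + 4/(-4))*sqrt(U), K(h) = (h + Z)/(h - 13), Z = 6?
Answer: -53*I*sqrt(165)/175875480 ≈ -3.8709e-6*I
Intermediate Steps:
K(h) = (6 + h)/(-13 + h) (K(h) = (h + 6)/(h - 13) = (6 + h)/(-13 + h))
P(U) = -23*sqrt(U)/53 (P(U) = ((6 + (3/4 + 4/(-4)))/(-13 + (3/4 + 4/(-4))))*sqrt(U) = ((6 + (3*(1/4) + 4*(-1/4)))/(-13 + (3*(1/4) + 4*(-1/4))))*sqrt(U) = ((6 + (3/4 - 1))/(-13 + (3/4 - 1)))*sqrt(U) = ((6 - 1/4)/(-13 - 1/4))*sqrt(U) = ((23/4)/(-53/4))*sqrt(U) = (-4/53*23/4)*sqrt(U) = -23*sqrt(U)/53)
1/((-46344)*P(-69 - 96)) = 1/((-46344)*((-23*sqrt(-69 - 96)/53))) = -53*I*sqrt(165)/3795/46344 = -53*I*sqrt(165)/175875480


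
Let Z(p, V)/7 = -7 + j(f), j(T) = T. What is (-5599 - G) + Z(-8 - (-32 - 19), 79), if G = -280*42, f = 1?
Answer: 6119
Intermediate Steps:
G = -11760
Z(p, V) = -42 (Z(p, V) = 7*(-7 + 1) = 7*(-6) = -42)
(-5599 - G) + Z(-8 - (-32 - 19), 79) = (-5599 - 1*(-11760)) - 42 = (-5599 + 11760) - 42 = 6161 - 42 = 6119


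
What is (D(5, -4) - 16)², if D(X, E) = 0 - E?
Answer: 144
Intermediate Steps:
D(X, E) = -E
(D(5, -4) - 16)² = (-1*(-4) - 16)² = (4 - 16)² = (-12)² = 144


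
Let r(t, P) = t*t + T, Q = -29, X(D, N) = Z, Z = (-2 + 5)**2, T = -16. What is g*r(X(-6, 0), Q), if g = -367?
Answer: -23855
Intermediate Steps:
Z = 9 (Z = 3**2 = 9)
X(D, N) = 9
r(t, P) = -16 + t**2 (r(t, P) = t*t - 16 = t**2 - 16 = -16 + t**2)
g*r(X(-6, 0), Q) = -367*(-16 + 9**2) = -367*(-16 + 81) = -367*65 = -23855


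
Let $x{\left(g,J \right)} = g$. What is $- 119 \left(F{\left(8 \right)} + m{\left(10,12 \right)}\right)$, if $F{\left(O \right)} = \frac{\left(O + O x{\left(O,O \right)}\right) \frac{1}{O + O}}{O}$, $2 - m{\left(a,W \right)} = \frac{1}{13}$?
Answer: $- \frac{61523}{208} \approx -295.78$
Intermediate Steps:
$m{\left(a,W \right)} = \frac{25}{13}$ ($m{\left(a,W \right)} = 2 - \frac{1}{13} = \frac{25}{13}$)
$F{\left(O \right)} = \frac{O + O^{2}}{2 O^{2}}$ ($F{\left(O \right)} = \frac{\left(O + O O\right) \frac{1}{O + O}}{O} = \frac{\left(O + O^{2}\right) \frac{1}{2 O}}{O} = \frac{\frac{1}{2} \frac{1}{O} \left(O + O^{2}\right)}{O} = \frac{O + O^{2}}{2 O^{2}}$)
$- 119 \left(F{\left(8 \right)} + m{\left(10,12 \right)}\right) = - 119 \left(\frac{1 + 8}{2 \cdot 8} + \frac{25}{13}\right) = - 119 \left(\frac{1}{2} \cdot \frac{1}{8} \cdot 9 + \frac{25}{13}\right) = - 119 \left(\frac{9}{16} + \frac{25}{13}\right) = \left(-119\right) \frac{517}{208} = - \frac{61523}{208}$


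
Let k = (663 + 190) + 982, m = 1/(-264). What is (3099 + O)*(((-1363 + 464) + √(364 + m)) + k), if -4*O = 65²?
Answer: 1912014 + 8171*√6342270/528 ≈ 1.9510e+6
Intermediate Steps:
m = -1/264 ≈ -0.0037879
O = -4225/4 (O = -¼*65² = -¼*4225 = -4225/4 ≈ -1056.3)
k = 1835 (k = 853 + 982 = 1835)
(3099 + O)*(((-1363 + 464) + √(364 + m)) + k) = (3099 - 4225/4)*(((-1363 + 464) + √(364 - 1/264)) + 1835) = 8171*((-899 + √(96095/264)) + 1835)/4 = 8171*((-899 + √6342270/132) + 1835)/4 = 8171*(936 + √6342270/132)/4 = 1912014 + 8171*√6342270/528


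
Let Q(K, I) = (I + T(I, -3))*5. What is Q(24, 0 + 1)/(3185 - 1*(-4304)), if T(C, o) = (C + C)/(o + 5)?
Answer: 10/7489 ≈ 0.0013353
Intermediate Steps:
T(C, o) = 2*C/(5 + o) (T(C, o) = (2*C)/(5 + o) = 2*C/(5 + o))
Q(K, I) = 10*I (Q(K, I) = (I + 2*I/(5 - 3))*5 = (I + 2*I/2)*5 = (I + 2*I*(½))*5 = (I + I)*5 = (2*I)*5 = 10*I)
Q(24, 0 + 1)/(3185 - 1*(-4304)) = (10*(0 + 1))/(3185 - 1*(-4304)) = (10*1)/(3185 + 4304) = 10/7489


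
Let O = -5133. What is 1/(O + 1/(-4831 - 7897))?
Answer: -12728/65332825 ≈ -0.00019482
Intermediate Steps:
1/(O + 1/(-4831 - 7897)) = 1/(-5133 + 1/(-4831 - 7897)) = 1/(-5133 + 1/(-12728)) = 1/(-5133 - 1/12728) = 1/(-65332825/12728) = -12728/65332825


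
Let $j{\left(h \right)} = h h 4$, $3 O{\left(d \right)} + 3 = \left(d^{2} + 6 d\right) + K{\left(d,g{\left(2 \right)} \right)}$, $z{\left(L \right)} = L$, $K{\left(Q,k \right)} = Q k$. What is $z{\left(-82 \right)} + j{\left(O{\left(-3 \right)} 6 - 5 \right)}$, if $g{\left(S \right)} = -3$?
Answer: $402$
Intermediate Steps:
$O{\left(d \right)} = -1 + d + \frac{d^{2}}{3}$ ($O{\left(d \right)} = -1 + \frac{\left(d^{2} + 6 d\right) + d \left(-3\right)}{3} = -1 + \frac{\left(d^{2} + 6 d\right) - 3 d}{3} = -1 + \frac{d^{2} + 3 d}{3} = -1 + \left(d + \frac{d^{2}}{3}\right) = -1 + d + \frac{d^{2}}{3}$)
$j{\left(h \right)} = 4 h^{2}$ ($j{\left(h \right)} = h^{2} \cdot 4 = 4 h^{2}$)
$z{\left(-82 \right)} + j{\left(O{\left(-3 \right)} 6 - 5 \right)} = -82 + 4 \left(\left(-1 - 3 + \frac{\left(-3\right)^{2}}{3}\right) 6 - 5\right)^{2} = -82 + 4 \left(\left(-1 - 3 + \frac{1}{3} \cdot 9\right) 6 - 5\right)^{2} = -82 + 4 \left(\left(-1 - 3 + 3\right) 6 - 5\right)^{2} = -82 + 4 \left(\left(-1\right) 6 - 5\right)^{2} = -82 + 4 \left(-6 - 5\right)^{2} = -82 + 4 \left(-11\right)^{2} = -82 + 4 \cdot 121 = -82 + 484 = 402$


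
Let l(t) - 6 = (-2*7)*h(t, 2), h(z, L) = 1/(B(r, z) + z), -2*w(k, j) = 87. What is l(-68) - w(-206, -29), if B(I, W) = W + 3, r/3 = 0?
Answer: 1885/38 ≈ 49.605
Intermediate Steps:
r = 0 (r = 3*0 = 0)
B(I, W) = 3 + W
w(k, j) = -87/2 (w(k, j) = -½*87 = -87/2)
h(z, L) = 1/(3 + 2*z) (h(z, L) = 1/((3 + z) + z) = 1/(3 + 2*z))
l(t) = 6 - 14/(3 + 2*t) (l(t) = 6 + (-2*7)/(3 + 2*t) = 6 - 14/(3 + 2*t))
l(-68) - w(-206, -29) = 4*(1 + 3*(-68))/(3 + 2*(-68)) - 1*(-87/2) = 4*(1 - 204)/(3 - 136) + 87/2 = 4*(-203)/(-133) + 87/2 = 4*(-1/133)*(-203) + 87/2 = 116/19 + 87/2 = 1885/38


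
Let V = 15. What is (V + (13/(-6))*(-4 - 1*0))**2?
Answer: 5041/9 ≈ 560.11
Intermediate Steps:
(V + (13/(-6))*(-4 - 1*0))**2 = (15 + (13/(-6))*(-4 - 1*0))**2 = (15 + (13*(-1/6))*(-4 + 0))**2 = (15 - 13/6*(-4))**2 = (15 + 26/3)**2 = (71/3)**2 = 5041/9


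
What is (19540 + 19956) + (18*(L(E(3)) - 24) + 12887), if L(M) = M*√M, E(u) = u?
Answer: 51951 + 54*√3 ≈ 52045.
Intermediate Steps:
L(M) = M^(3/2)
(19540 + 19956) + (18*(L(E(3)) - 24) + 12887) = (19540 + 19956) + (18*(3^(3/2) - 24) + 12887) = 39496 + (18*(3*√3 - 24) + 12887) = 39496 + (18*(-24 + 3*√3) + 12887) = 39496 + ((-432 + 54*√3) + 12887) = 39496 + (12455 + 54*√3) = 51951 + 54*√3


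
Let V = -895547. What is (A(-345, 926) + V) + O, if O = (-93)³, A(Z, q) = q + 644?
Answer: -1698334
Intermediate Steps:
A(Z, q) = 644 + q
O = -804357
(A(-345, 926) + V) + O = ((644 + 926) - 895547) - 804357 = (1570 - 895547) - 804357 = -893977 - 804357 = -1698334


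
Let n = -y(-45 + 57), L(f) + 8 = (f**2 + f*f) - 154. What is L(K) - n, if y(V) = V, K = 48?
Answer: 4458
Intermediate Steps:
L(f) = -162 + 2*f**2 (L(f) = -8 + ((f**2 + f*f) - 154) = -8 + ((f**2 + f**2) - 154) = -8 + (2*f**2 - 154) = -8 + (-154 + 2*f**2) = -162 + 2*f**2)
n = -12 (n = -(-45 + 57) = -1*12 = -12)
L(K) - n = (-162 + 2*48**2) - 1*(-12) = (-162 + 2*2304) + 12 = (-162 + 4608) + 12 = 4446 + 12 = 4458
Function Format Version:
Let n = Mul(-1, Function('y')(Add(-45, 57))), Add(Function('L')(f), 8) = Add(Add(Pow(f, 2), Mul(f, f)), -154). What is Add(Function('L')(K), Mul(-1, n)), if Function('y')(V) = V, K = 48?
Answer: 4458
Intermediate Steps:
Function('L')(f) = Add(-162, Mul(2, Pow(f, 2))) (Function('L')(f) = Add(-8, Add(Add(Pow(f, 2), Mul(f, f)), -154)) = Add(-8, Add(Add(Pow(f, 2), Pow(f, 2)), -154)) = Add(-8, Add(Mul(2, Pow(f, 2)), -154)) = Add(-8, Add(-154, Mul(2, Pow(f, 2)))) = Add(-162, Mul(2, Pow(f, 2))))
n = -12 (n = Mul(-1, Add(-45, 57)) = Mul(-1, 12) = -12)
Add(Function('L')(K), Mul(-1, n)) = Add(Add(-162, Mul(2, Pow(48, 2))), Mul(-1, -12)) = Add(Add(-162, Mul(2, 2304)), 12) = Add(Add(-162, 4608), 12) = Add(4446, 12) = 4458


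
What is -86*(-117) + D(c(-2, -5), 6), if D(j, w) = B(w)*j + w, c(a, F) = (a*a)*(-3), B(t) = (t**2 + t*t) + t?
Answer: 9132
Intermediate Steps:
B(t) = t + 2*t**2 (B(t) = (t**2 + t**2) + t = 2*t**2 + t = t + 2*t**2)
c(a, F) = -3*a**2 (c(a, F) = a**2*(-3) = -3*a**2)
D(j, w) = w + j*w*(1 + 2*w) (D(j, w) = (w*(1 + 2*w))*j + w = j*w*(1 + 2*w) + w = w + j*w*(1 + 2*w))
-86*(-117) + D(c(-2, -5), 6) = -86*(-117) + 6*(1 + (-3*(-2)**2)*(1 + 2*6)) = 10062 + 6*(1 + (-3*4)*(1 + 12)) = 10062 + 6*(1 - 12*13) = 10062 + 6*(1 - 156) = 10062 + 6*(-155) = 10062 - 930 = 9132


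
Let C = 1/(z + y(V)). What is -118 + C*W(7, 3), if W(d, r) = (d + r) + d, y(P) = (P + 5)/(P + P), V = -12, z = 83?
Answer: -235474/1999 ≈ -117.80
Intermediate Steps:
y(P) = (5 + P)/(2*P) (y(P) = (5 + P)/((2*P)) = (5 + P)*(1/(2*P)) = (5 + P)/(2*P))
W(d, r) = r + 2*d
C = 24/1999 (C = 1/(83 + (½)*(5 - 12)/(-12)) = 1/(83 + (½)*(-1/12)*(-7)) = 1/(83 + 7/24) = 1/(1999/24) = 24/1999 ≈ 0.012006)
-118 + C*W(7, 3) = -118 + 24*(3 + 2*7)/1999 = -118 + 24*(3 + 14)/1999 = -118 + (24/1999)*17 = -118 + 408/1999 = -235474/1999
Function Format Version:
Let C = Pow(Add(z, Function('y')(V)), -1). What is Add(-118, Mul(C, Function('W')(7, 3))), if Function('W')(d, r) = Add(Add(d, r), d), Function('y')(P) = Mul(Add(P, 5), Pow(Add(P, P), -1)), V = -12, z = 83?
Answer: Rational(-235474, 1999) ≈ -117.80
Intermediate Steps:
Function('y')(P) = Mul(Rational(1, 2), Pow(P, -1), Add(5, P)) (Function('y')(P) = Mul(Add(5, P), Pow(Mul(2, P), -1)) = Mul(Add(5, P), Mul(Rational(1, 2), Pow(P, -1))) = Mul(Rational(1, 2), Pow(P, -1), Add(5, P)))
Function('W')(d, r) = Add(r, Mul(2, d))
C = Rational(24, 1999) (C = Pow(Add(83, Mul(Rational(1, 2), Pow(-12, -1), Add(5, -12))), -1) = Pow(Add(83, Mul(Rational(1, 2), Rational(-1, 12), -7)), -1) = Pow(Add(83, Rational(7, 24)), -1) = Pow(Rational(1999, 24), -1) = Rational(24, 1999) ≈ 0.012006)
Add(-118, Mul(C, Function('W')(7, 3))) = Add(-118, Mul(Rational(24, 1999), Add(3, Mul(2, 7)))) = Add(-118, Mul(Rational(24, 1999), Add(3, 14))) = Add(-118, Mul(Rational(24, 1999), 17)) = Add(-118, Rational(408, 1999)) = Rational(-235474, 1999)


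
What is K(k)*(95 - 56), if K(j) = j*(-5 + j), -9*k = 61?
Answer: 84058/27 ≈ 3113.3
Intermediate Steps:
k = -61/9 (k = -1/9*61 = -61/9 ≈ -6.7778)
K(k)*(95 - 56) = (-61*(-5 - 61/9)/9)*(95 - 56) = -61/9*(-106/9)*39 = (6466/81)*39 = 84058/27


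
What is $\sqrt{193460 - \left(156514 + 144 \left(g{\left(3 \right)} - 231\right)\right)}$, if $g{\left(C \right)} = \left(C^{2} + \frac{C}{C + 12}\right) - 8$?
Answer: $\frac{\sqrt{1750930}}{5} \approx 264.65$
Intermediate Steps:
$g{\left(C \right)} = -8 + C^{2} + \frac{C}{12 + C}$ ($g{\left(C \right)} = \left(C^{2} + \frac{C}{12 + C}\right) - 8 = -8 + C^{2} + \frac{C}{12 + C}$)
$\sqrt{193460 - \left(156514 + 144 \left(g{\left(3 \right)} - 231\right)\right)} = \sqrt{193460 - \left(156514 + 144 \left(\frac{-96 + 3^{3} - 21 + 12 \cdot 3^{2}}{12 + 3} - 231\right)\right)} = \sqrt{193460 - \left(156514 + 144 \left(\frac{-96 + 27 - 21 + 12 \cdot 9}{15} - 231\right)\right)} = \sqrt{193460 - \left(156514 + 144 \left(\frac{-96 + 27 - 21 + 108}{15} - 231\right)\right)} = \sqrt{193460 - \left(156514 + 144 \left(\frac{1}{15} \cdot 18 - 231\right)\right)} = \sqrt{193460 - \left(156514 + 144 \left(\frac{6}{5} - 231\right)\right)} = \sqrt{193460 - \frac{617114}{5}} = \sqrt{\frac{350186}{5}} = \frac{\sqrt{1750930}}{5}$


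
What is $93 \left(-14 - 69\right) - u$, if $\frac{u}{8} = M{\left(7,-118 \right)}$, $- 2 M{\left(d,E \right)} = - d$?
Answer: $-7747$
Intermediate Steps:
$M{\left(d,E \right)} = \frac{d}{2}$ ($M{\left(d,E \right)} = - \frac{\left(-1\right) d}{2} = \frac{d}{2}$)
$u = 28$ ($u = 8 \cdot \frac{1}{2} \cdot 7 = 8 \cdot \frac{7}{2} = 28$)
$93 \left(-14 - 69\right) - u = 93 \left(-14 - 69\right) - 28 = 93 \left(-83\right) - 28 = -7719 - 28 = -7747$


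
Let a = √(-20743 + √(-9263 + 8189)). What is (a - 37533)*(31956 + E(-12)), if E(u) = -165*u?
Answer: -1273719888 + 33936*√(-20743 + I*√1074) ≈ -1.2737e+9 + 4.8876e+6*I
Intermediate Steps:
a = √(-20743 + I*√1074) (a = √(-20743 + √(-1074)) = √(-20743 + I*√1074) ≈ 0.114 + 144.02*I)
(a - 37533)*(31956 + E(-12)) = (√(-20743 + I*√1074) - 37533)*(31956 - 165*(-12)) = (-37533 + √(-20743 + I*√1074))*(31956 + 1980) = (-37533 + √(-20743 + I*√1074))*33936 = -1273719888 + 33936*√(-20743 + I*√1074)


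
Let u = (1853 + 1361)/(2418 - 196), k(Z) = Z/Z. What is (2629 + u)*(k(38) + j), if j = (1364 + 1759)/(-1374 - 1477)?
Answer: -794899872/3167461 ≈ -250.96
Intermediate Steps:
k(Z) = 1
j = -3123/2851 (j = 3123/(-2851) = 3123*(-1/2851) = -3123/2851 ≈ -1.0954)
u = 1607/1111 (u = 3214/2222 = 3214*(1/2222) = 1607/1111 ≈ 1.4464)
(2629 + u)*(k(38) + j) = (2629 + 1607/1111)*(1 - 3123/2851) = (2922426/1111)*(-272/2851) = -794899872/3167461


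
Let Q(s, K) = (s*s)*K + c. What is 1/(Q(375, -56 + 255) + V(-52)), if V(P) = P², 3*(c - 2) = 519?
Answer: 1/27987254 ≈ 3.5731e-8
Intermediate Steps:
c = 175 (c = 2 + (⅓)*519 = 2 + 173 = 175)
Q(s, K) = 175 + K*s² (Q(s, K) = (s*s)*K + 175 = s²*K + 175 = K*s² + 175 = 175 + K*s²)
1/(Q(375, -56 + 255) + V(-52)) = 1/((175 + (-56 + 255)*375²) + (-52)²) = 1/((175 + 199*140625) + 2704) = 1/((175 + 27984375) + 2704) = 1/(27984550 + 2704) = 1/27987254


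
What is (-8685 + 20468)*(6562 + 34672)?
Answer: 485860222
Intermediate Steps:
(-8685 + 20468)*(6562 + 34672) = 11783*41234 = 485860222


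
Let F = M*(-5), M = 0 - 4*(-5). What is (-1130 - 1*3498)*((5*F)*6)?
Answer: 13884000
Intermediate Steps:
M = 20 (M = 0 + 20 = 20)
F = -100 (F = 20*(-5) = -100)
(-1130 - 1*3498)*((5*F)*6) = (-1130 - 1*3498)*((5*(-100))*6) = (-1130 - 3498)*(-500*6) = -4628*(-3000) = 13884000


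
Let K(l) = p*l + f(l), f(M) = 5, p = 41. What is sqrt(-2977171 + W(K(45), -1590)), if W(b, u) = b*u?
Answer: I*sqrt(5918671) ≈ 2432.8*I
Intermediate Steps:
K(l) = 5 + 41*l (K(l) = 41*l + 5 = 5 + 41*l)
sqrt(-2977171 + W(K(45), -1590)) = sqrt(-2977171 + (5 + 41*45)*(-1590)) = sqrt(-2977171 + (5 + 1845)*(-1590)) = sqrt(-2977171 + 1850*(-1590)) = sqrt(-2977171 - 2941500) = sqrt(-5918671) = I*sqrt(5918671)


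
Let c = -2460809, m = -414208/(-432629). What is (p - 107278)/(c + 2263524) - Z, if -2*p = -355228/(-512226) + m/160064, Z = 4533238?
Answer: -247835478613755442372228733/54670747122091688445 ≈ -4.5332e+6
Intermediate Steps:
m = 414208/432629 (m = -414208*(-1/432629) = 414208/432629 ≈ 0.95742)
p = -96090458272771/277115579603577 (p = -(-355228/(-512226) + (414208/432629)/160064)/2 = -(-355228*(-1/512226) + (414208/432629)*(1/160064))/2 = -(177614/256113 + 6472/1082005129)/2 = -½*192180916545542/277115579603577 = -96090458272771/277115579603577 ≈ -0.34675)
(p - 107278)/(c + 2263524) - Z = (-96090458272771/277115579603577 - 107278)/(-2460809 + 2263524) - 1*4533238 = -29728501239170806177/277115579603577/(-197285) - 4533238 = -29728501239170806177/277115579603577*(-1/197285) - 4533238 = 29728501239170806177/54670747122091688445 - 4533238 = -247835478613755442372228733/54670747122091688445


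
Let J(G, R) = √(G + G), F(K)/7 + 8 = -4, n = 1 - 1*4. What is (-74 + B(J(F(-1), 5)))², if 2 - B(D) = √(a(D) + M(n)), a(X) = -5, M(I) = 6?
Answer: 5329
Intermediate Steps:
n = -3 (n = 1 - 4 = -3)
F(K) = -84 (F(K) = -56 + 7*(-4) = -56 - 28 = -84)
J(G, R) = √2*√G (J(G, R) = √(2*G) = √2*√G)
B(D) = 1 (B(D) = 2 - √(-5 + 6) = 2 - √1 = 2 - 1*1 = 2 - 1 = 1)
(-74 + B(J(F(-1), 5)))² = (-74 + 1)² = (-73)² = 5329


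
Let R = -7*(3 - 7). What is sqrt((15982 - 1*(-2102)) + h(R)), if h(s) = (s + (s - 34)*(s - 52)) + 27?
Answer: sqrt(18283) ≈ 135.21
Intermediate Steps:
R = 28 (R = -7*(-4) = 28)
h(s) = 27 + s + (-52 + s)*(-34 + s) (h(s) = (s + (-34 + s)*(-52 + s)) + 27 = (s + (-52 + s)*(-34 + s)) + 27 = 27 + s + (-52 + s)*(-34 + s))
sqrt((15982 - 1*(-2102)) + h(R)) = sqrt((15982 - 1*(-2102)) + (1795 + 28**2 - 85*28)) = sqrt((15982 + 2102) + (1795 + 784 - 2380)) = sqrt(18084 + 199) = sqrt(18283)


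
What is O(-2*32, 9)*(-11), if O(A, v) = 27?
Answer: -297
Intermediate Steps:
O(-2*32, 9)*(-11) = 27*(-11) = -297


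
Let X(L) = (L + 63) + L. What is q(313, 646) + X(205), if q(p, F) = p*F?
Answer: 202671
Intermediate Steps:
q(p, F) = F*p
X(L) = 63 + 2*L (X(L) = (63 + L) + L = 63 + 2*L)
q(313, 646) + X(205) = 646*313 + (63 + 2*205) = 202198 + (63 + 410) = 202198 + 473 = 202671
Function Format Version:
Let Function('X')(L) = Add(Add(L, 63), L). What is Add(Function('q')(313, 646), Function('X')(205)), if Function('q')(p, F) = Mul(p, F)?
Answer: 202671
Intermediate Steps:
Function('q')(p, F) = Mul(F, p)
Function('X')(L) = Add(63, Mul(2, L)) (Function('X')(L) = Add(Add(63, L), L) = Add(63, Mul(2, L)))
Add(Function('q')(313, 646), Function('X')(205)) = Add(Mul(646, 313), Add(63, Mul(2, 205))) = Add(202198, Add(63, 410)) = Add(202198, 473) = 202671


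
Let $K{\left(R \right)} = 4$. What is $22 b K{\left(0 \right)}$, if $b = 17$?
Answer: $1496$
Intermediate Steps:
$22 b K{\left(0 \right)} = 22 \cdot 17 \cdot 4 = 374 \cdot 4 = 1496$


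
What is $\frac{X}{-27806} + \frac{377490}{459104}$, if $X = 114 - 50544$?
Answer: $\frac{8412275415}{3191461456} \approx 2.6359$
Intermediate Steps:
$X = -50430$ ($X = 114 - 50544 = -50430$)
$\frac{X}{-27806} + \frac{377490}{459104} = - \frac{50430}{-27806} + \frac{377490}{459104} = \left(-50430\right) \left(- \frac{1}{27806}\right) + 377490 \cdot \frac{1}{459104} = \frac{25215}{13903} + \frac{188745}{229552} = \frac{8412275415}{3191461456}$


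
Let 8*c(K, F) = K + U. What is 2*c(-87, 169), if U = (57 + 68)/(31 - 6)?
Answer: -41/2 ≈ -20.500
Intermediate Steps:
U = 5 (U = 125/25 = 125*(1/25) = 5)
c(K, F) = 5/8 + K/8 (c(K, F) = (K + 5)/8 = (5 + K)/8 = 5/8 + K/8)
2*c(-87, 169) = 2*(5/8 + (⅛)*(-87)) = 2*(5/8 - 87/8) = 2*(-41/4) = -41/2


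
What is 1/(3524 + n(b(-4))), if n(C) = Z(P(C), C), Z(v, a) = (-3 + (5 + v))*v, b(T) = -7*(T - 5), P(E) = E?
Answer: 1/7619 ≈ 0.00013125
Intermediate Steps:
b(T) = 35 - 7*T (b(T) = -7*(-5 + T) = 35 - 7*T)
Z(v, a) = v*(2 + v) (Z(v, a) = (2 + v)*v = v*(2 + v))
n(C) = C*(2 + C)
1/(3524 + n(b(-4))) = 1/(3524 + (35 - 7*(-4))*(2 + (35 - 7*(-4)))) = 1/(3524 + (35 + 28)*(2 + (35 + 28))) = 1/(3524 + 63*(2 + 63)) = 1/(3524 + 63*65) = 1/(3524 + 4095) = 1/7619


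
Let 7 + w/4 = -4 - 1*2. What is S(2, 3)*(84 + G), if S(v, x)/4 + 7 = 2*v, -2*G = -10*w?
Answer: 2112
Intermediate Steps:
w = -52 (w = -28 + 4*(-4 - 1*2) = -28 + 4*(-4 - 2) = -28 + 4*(-6) = -28 - 24 = -52)
G = -260 (G = -(-5)*(-52) = -½*520 = -260)
S(v, x) = -28 + 8*v (S(v, x) = -28 + 4*(2*v) = -28 + 8*v)
S(2, 3)*(84 + G) = (-28 + 8*2)*(84 - 260) = (-28 + 16)*(-176) = -12*(-176) = 2112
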